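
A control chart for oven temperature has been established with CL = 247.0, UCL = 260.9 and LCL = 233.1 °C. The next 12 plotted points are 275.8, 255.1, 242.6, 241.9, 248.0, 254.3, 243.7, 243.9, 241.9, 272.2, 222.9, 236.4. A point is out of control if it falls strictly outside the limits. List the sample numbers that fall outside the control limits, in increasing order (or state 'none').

1, 10, 11

Compare each point to [233.1, 260.9]: sample 1 = 275.8 > UCL; sample 10 = 272.2 > UCL; sample 11 = 222.9 < LCL.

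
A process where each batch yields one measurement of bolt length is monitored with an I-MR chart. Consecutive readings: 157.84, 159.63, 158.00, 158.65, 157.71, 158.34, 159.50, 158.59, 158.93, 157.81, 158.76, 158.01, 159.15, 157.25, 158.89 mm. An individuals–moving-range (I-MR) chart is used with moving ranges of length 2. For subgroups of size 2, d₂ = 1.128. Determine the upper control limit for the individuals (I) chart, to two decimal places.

161.42

X̄ = (157.84 + 159.63 + 158.00 + 158.65 + 157.71 + 158.34 + 159.50 + 158.59 + 158.93 + 157.81 + 158.76 + 158.01 + 159.15 + 157.25 + 158.89) / 15 = 158.4707
Moving ranges: 1.79, 1.63, 0.65, 0.94, 0.63, 1.16, 0.91, 0.34, 1.12, 0.95, 0.75, 1.14, 1.90, 1.64; M̄R̄ = 15.5500 / 14 = 1.1107
UCL = X̄ + 3·M̄R̄/d₂ = 158.4707 + 3 × 1.1107 / 1.128 = 161.4247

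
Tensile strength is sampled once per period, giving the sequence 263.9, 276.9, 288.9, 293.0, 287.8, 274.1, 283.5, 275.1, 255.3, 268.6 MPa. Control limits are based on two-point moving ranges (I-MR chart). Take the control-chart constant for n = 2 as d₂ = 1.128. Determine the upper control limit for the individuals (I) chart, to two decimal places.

X̄ = (263.9 + 276.9 + 288.9 + 293.0 + 287.8 + 274.1 + 283.5 + 275.1 + 255.3 + 268.6) / 10 = 276.7100
Moving ranges: 13.0, 12.0, 4.1, 5.2, 13.7, 9.4, 8.4, 19.8, 13.3; M̄R̄ = 98.9000 / 9 = 10.9889
UCL = X̄ + 3·M̄R̄/d₂ = 276.7100 + 3 × 10.9889 / 1.128 = 305.9358

305.94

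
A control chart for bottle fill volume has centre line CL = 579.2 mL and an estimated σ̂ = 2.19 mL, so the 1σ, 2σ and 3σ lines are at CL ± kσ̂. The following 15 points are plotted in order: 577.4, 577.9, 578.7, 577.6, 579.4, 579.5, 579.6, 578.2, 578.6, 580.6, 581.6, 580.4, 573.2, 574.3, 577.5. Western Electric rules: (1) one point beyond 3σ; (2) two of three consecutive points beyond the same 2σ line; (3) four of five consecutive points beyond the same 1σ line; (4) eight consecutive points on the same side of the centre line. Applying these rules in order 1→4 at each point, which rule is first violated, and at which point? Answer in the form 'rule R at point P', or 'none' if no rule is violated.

Zone of each point (C = within 1σ̂, B = 1σ̂–2σ̂, A = 2σ̂–3σ̂, * = beyond 3σ̂; sign = side of CL): 1:-C, 2:-C, 3:-C, 4:-C, 5:+C, 6:+C, 7:+C, 8:-C, 9:-C, 10:+C, 11:+B, 12:+C, 13:-A, 14:-A, 15:-C
Rule 2 (two of three consecutive points beyond the same 2σ limit) is satisfied at point 14.

rule 2 at point 14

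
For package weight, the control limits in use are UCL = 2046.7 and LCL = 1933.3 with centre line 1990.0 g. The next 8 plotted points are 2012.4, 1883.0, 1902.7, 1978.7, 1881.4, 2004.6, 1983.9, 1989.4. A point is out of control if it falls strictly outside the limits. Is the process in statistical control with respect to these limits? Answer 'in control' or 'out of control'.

out of control

Compare each point to [1933.3, 2046.7]: sample 2 = 1883.0 < LCL; sample 3 = 1902.7 < LCL; sample 5 = 1881.4 < LCL.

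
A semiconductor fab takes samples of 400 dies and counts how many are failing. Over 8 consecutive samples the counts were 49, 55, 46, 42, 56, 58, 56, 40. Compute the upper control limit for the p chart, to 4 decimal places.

p̄ = Σdᵢ / (k·n) = 402 / (8 × 400) = 0.12562
UCL = p̄ + 3·√(p̄(1−p̄)/n) = 0.12562 + 3 × √(0.12562×0.87438/400) = 0.12562 + 3 × 0.01657 = 0.17534

0.1753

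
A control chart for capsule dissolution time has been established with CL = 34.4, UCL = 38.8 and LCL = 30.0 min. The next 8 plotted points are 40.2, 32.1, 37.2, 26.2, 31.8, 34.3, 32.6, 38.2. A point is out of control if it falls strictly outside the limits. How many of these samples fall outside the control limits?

2

Compare each point to [30.0, 38.8]: sample 1 = 40.2 > UCL; sample 4 = 26.2 < LCL.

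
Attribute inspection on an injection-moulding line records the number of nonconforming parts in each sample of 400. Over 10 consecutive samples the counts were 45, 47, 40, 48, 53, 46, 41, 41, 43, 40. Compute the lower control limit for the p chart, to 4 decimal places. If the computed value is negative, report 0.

0.0639

p̄ = Σdᵢ / (k·n) = 444 / (10 × 400) = 0.11100
LCL = p̄ − 3·√(p̄(1−p̄)/n) = 0.11100 − 3 × 0.01571 = 0.06388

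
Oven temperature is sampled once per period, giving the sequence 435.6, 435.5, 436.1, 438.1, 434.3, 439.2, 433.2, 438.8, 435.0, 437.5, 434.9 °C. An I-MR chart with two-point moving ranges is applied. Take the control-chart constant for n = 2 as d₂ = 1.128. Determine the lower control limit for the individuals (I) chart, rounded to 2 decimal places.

427.72

X̄ = (435.6 + 435.5 + 436.1 + 438.1 + 434.3 + 439.2 + 433.2 + 438.8 + 435.0 + 437.5 + 434.9) / 11 = 436.2000
Moving ranges: 0.1, 0.6, 2.0, 3.8, 4.9, 6.0, 5.6, 3.8, 2.5, 2.6; M̄R̄ = 31.9000 / 10 = 3.1900
LCL = X̄ − 3·M̄R̄/d₂ = 436.2000 − 3 × 3.1900 / 1.128 = 427.7160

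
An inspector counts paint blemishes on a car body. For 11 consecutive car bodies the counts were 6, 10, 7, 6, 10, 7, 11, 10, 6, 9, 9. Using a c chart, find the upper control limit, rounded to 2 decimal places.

16.90

c̄ = (6 + 10 + 7 + 6 + 10 + 7 + 11 + 10 + 6 + 9 + 9) / 11 = 91 / 11 = 8.2727
UCL = c̄ + 3√c̄ = 8.2727 + 3 × √8.2727 = 8.2727 + 3 × 2.8762 = 16.9014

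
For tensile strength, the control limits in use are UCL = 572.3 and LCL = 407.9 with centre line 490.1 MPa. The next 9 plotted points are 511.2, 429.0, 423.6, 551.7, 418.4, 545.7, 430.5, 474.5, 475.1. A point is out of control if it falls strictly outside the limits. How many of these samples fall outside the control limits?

0

All 9 points lie within [407.9, 572.3].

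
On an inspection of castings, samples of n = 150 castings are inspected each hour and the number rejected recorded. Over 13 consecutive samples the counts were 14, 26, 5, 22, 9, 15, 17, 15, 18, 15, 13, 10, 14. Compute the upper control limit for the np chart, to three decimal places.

p̄ = Σdᵢ / (k·n) = 193 / (13 × 150) = 0.09897
UCL = np̄ + 3·√(np̄(1−p̄)) = 14.8462 + 3 × √(14.8462×0.90103) = 14.8462 + 3 × 3.6574 = 25.8184

25.818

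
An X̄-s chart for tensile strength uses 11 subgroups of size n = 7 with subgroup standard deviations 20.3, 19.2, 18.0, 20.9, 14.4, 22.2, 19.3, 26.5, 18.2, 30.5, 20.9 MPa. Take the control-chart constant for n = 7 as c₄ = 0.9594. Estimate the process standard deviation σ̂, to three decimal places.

s̄ = (20.3 + 19.2 + 18.0 + 20.9 + 14.4 + 22.2 + 19.3 + 26.5 + 18.2 + 30.5 + 20.9) / 11 = 20.9455
σ̂ = s̄ / c₄ = 20.9455 / 0.9594 = 21.8318

21.832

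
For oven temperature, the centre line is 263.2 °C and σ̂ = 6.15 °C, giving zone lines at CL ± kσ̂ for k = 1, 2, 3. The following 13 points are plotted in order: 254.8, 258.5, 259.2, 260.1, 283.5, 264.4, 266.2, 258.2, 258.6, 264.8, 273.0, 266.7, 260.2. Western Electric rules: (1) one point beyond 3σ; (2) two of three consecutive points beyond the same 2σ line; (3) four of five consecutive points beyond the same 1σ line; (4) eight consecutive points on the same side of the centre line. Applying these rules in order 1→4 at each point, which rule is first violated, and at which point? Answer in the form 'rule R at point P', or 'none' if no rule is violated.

Zone of each point (C = within 1σ̂, B = 1σ̂–2σ̂, A = 2σ̂–3σ̂, * = beyond 3σ̂; sign = side of CL): 1:-B, 2:-C, 3:-C, 4:-C, 5:+*, 6:+C, 7:+C, 8:-C, 9:-C, 10:+C, 11:+B, 12:+C, 13:-C
Rule 1 (one point beyond the 3σ limits) is satisfied at point 5.

rule 1 at point 5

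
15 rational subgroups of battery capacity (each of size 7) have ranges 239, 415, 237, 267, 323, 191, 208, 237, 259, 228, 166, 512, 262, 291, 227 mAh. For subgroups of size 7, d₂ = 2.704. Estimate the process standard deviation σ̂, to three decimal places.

100.148

R̄ = (239 + 415 + 237 + 267 + 323 + 191 + 208 + 237 + 259 + 228 + 166 + 512 + 262 + 291 + 227) / 15 = 270.8000
σ̂ = R̄ / d₂ = 270.8000 / 2.704 = 100.1479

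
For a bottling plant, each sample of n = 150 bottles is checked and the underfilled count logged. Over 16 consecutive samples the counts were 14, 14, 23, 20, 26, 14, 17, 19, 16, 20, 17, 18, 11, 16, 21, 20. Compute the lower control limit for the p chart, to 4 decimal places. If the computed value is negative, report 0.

p̄ = Σdᵢ / (k·n) = 286 / (16 × 150) = 0.11917
LCL = p̄ − 3·√(p̄(1−p̄)/n) = 0.11917 − 3 × 0.02645 = 0.03981

0.0398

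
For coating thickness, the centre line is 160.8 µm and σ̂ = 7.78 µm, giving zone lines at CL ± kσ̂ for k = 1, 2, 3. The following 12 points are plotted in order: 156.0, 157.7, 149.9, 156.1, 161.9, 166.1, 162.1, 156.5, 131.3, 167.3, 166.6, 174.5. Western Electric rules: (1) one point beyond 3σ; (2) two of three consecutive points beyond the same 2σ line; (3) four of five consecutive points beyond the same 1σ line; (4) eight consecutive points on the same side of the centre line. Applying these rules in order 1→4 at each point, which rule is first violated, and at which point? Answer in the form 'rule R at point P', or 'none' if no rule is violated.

rule 1 at point 9

Zone of each point (C = within 1σ̂, B = 1σ̂–2σ̂, A = 2σ̂–3σ̂, * = beyond 3σ̂; sign = side of CL): 1:-C, 2:-C, 3:-B, 4:-C, 5:+C, 6:+C, 7:+C, 8:-C, 9:-*, 10:+C, 11:+C, 12:+B
Rule 1 (one point beyond the 3σ limits) is satisfied at point 9.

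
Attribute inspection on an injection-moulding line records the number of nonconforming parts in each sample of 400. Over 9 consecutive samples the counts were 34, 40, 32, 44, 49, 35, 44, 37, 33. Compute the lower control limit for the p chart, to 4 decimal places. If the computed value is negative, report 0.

p̄ = Σdᵢ / (k·n) = 348 / (9 × 400) = 0.09667
LCL = p̄ − 3·√(p̄(1−p̄)/n) = 0.09667 − 3 × 0.01478 = 0.05234

0.0523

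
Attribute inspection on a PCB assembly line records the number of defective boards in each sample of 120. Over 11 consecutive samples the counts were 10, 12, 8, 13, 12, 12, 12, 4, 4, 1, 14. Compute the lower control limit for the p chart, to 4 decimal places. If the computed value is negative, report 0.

0.0041

p̄ = Σdᵢ / (k·n) = 102 / (11 × 120) = 0.07727
LCL = p̄ − 3·√(p̄(1−p̄)/n) = 0.07727 − 3 × 0.02438 = 0.00415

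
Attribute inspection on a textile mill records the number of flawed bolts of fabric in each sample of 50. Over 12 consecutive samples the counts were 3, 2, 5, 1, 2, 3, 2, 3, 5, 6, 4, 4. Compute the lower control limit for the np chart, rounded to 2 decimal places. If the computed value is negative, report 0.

0.00

p̄ = Σdᵢ / (k·n) = 40 / (12 × 50) = 0.06667
LCL = np̄ − 3·√(np̄(1−p̄)) = 3.3333 − 3 × 1.7638 = -1.9582 → 0 (negative, so LCL = 0)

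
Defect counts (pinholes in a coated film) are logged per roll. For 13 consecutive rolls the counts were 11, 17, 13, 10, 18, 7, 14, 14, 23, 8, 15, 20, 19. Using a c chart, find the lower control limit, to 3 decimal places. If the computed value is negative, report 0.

3.100

c̄ = (11 + 17 + 13 + 10 + 18 + 7 + 14 + 14 + 23 + 8 + 15 + 20 + 19) / 13 = 189 / 13 = 14.5385
LCL = c̄ − 3√c̄ = 14.5385 − 3 × 3.8129 = 3.0997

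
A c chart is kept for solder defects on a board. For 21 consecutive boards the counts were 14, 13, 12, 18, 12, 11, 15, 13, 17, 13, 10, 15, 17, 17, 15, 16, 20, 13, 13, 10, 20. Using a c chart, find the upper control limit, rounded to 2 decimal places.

25.89

c̄ = (14 + 13 + 12 + 18 + 12 + 11 + 15 + 13 + 17 + 13 + 10 + 15 + 17 + 17 + 15 + 16 + 20 + 13 + 13 + 10 + 20) / 21 = 304 / 21 = 14.4762
UCL = c̄ + 3√c̄ = 14.4762 + 3 × √14.4762 = 14.4762 + 3 × 3.8048 = 25.8905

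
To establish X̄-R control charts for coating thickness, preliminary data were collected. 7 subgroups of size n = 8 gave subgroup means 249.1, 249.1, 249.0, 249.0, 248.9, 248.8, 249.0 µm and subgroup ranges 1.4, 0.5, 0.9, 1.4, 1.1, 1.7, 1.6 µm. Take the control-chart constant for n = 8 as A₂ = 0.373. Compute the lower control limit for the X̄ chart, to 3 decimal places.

248.527

X̄̄ = (249.1 + 249.1 + 249.0 + 249.0 + 248.9 + 248.8 + 249.0) / 7 = 1742.9000 / 7 = 248.9857
R̄ = (1.4 + 0.5 + 0.9 + 1.4 + 1.1 + 1.7 + 1.6) / 7 = 8.6000 / 7 = 1.2286
LCL = X̄̄ − A₂·R̄ = 248.9857 − 0.373 × 1.2286 = 248.5275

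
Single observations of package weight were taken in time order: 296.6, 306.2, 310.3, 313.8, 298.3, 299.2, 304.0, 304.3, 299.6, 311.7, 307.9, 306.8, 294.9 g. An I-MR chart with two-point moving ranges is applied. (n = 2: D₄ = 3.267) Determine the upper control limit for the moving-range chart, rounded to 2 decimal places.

Moving ranges: 9.6, 4.1, 3.5, 15.5, 0.9, 4.8, 0.3, 4.7, 12.1, 3.8, 1.1, 11.9; M̄R̄ = 72.3000 / 12 = 6.0250
UCL_MR = D₄·M̄R̄ = 3.267 × 6.0250 = 19.6837

19.68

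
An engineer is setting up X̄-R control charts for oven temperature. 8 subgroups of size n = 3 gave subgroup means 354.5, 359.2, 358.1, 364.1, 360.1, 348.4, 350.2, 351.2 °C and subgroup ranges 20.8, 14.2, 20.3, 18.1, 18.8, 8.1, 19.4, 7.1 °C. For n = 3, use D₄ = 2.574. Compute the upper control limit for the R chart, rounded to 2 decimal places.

R̄ = (20.8 + 14.2 + 20.3 + 18.1 + 18.8 + 8.1 + 19.4 + 7.1) / 8 = 126.8000 / 8 = 15.8500
UCL_R = D₄·R̄ = 2.574 × 15.8500 = 40.7979

40.80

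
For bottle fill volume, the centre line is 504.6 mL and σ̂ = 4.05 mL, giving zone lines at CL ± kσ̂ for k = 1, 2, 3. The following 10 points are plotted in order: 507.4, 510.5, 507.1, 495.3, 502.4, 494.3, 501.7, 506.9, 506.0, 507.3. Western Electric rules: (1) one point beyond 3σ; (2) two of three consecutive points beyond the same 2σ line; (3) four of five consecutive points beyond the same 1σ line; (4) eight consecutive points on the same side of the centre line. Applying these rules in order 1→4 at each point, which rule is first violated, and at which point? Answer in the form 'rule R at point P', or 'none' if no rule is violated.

Zone of each point (C = within 1σ̂, B = 1σ̂–2σ̂, A = 2σ̂–3σ̂, * = beyond 3σ̂; sign = side of CL): 1:+C, 2:+B, 3:+C, 4:-A, 5:-C, 6:-A, 7:-C, 8:+C, 9:+C, 10:+C
Rule 2 (two of three consecutive points beyond the same 2σ limit) is satisfied at point 6.

rule 2 at point 6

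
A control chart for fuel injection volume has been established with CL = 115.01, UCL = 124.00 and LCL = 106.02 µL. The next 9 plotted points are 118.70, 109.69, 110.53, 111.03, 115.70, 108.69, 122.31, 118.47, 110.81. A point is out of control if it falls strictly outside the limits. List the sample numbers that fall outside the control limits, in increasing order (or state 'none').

none

All 9 points lie within [106.02, 124.00].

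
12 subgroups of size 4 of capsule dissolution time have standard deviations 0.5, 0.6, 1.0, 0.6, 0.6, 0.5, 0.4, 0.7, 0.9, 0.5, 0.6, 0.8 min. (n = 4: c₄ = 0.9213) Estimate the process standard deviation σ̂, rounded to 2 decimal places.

0.70

s̄ = (0.5 + 0.6 + 1.0 + 0.6 + 0.6 + 0.5 + 0.4 + 0.7 + 0.9 + 0.5 + 0.6 + 0.8) / 12 = 0.6417
σ̂ = s̄ / c₄ = 0.6417 / 0.9213 = 0.6965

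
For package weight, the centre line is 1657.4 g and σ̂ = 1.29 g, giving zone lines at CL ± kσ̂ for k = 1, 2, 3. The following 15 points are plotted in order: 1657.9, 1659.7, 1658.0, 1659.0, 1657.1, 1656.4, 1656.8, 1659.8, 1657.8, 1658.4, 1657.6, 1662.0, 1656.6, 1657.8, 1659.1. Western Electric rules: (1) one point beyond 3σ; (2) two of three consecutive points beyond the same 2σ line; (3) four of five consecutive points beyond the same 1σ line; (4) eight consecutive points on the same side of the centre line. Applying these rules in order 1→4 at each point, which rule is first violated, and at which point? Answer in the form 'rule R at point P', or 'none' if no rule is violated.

Zone of each point (C = within 1σ̂, B = 1σ̂–2σ̂, A = 2σ̂–3σ̂, * = beyond 3σ̂; sign = side of CL): 1:+C, 2:+B, 3:+C, 4:+B, 5:-C, 6:-C, 7:-C, 8:+B, 9:+C, 10:+C, 11:+C, 12:+*, 13:-C, 14:+C, 15:+B
Rule 1 (one point beyond the 3σ limits) is satisfied at point 12.

rule 1 at point 12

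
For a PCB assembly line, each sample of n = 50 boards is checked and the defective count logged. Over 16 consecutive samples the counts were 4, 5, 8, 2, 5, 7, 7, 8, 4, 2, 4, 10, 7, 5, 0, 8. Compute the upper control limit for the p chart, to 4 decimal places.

p̄ = Σdᵢ / (k·n) = 86 / (16 × 50) = 0.10750
UCL = p̄ + 3·√(p̄(1−p̄)/n) = 0.10750 + 3 × √(0.10750×0.89250/50) = 0.10750 + 3 × 0.04380 = 0.23891

0.2389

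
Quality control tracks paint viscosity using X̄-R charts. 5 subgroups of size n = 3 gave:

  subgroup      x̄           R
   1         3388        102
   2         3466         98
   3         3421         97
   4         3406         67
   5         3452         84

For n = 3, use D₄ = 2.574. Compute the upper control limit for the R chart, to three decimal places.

R̄ = (102 + 98 + 97 + 67 + 84) / 5 = 448.0000 / 5 = 89.6000
UCL_R = D₄·R̄ = 2.574 × 89.6000 = 230.6304

230.630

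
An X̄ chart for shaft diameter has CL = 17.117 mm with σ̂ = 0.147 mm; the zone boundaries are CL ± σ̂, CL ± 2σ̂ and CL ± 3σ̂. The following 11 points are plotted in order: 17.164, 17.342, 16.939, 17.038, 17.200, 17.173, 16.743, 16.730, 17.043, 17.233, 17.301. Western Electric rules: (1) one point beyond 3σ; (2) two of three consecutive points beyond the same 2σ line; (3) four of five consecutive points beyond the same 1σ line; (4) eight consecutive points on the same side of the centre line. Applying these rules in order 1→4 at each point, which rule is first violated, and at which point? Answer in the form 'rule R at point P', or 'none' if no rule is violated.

rule 2 at point 8

Zone of each point (C = within 1σ̂, B = 1σ̂–2σ̂, A = 2σ̂–3σ̂, * = beyond 3σ̂; sign = side of CL): 1:+C, 2:+B, 3:-B, 4:-C, 5:+C, 6:+C, 7:-A, 8:-A, 9:-C, 10:+C, 11:+B
Rule 2 (two of three consecutive points beyond the same 2σ limit) is satisfied at point 8.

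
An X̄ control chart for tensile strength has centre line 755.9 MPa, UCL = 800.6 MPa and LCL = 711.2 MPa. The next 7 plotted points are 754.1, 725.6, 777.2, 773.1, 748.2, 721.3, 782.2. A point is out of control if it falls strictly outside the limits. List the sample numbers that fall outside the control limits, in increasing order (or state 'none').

All 7 points lie within [711.2, 800.6].

none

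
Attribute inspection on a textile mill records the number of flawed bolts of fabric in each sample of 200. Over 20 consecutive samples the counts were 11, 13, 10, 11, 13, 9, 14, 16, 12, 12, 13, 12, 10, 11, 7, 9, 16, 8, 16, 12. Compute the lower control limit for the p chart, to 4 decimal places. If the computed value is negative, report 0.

0.0089

p̄ = Σdᵢ / (k·n) = 235 / (20 × 200) = 0.05875
LCL = p̄ − 3·√(p̄(1−p̄)/n) = 0.05875 − 3 × 0.01663 = 0.00887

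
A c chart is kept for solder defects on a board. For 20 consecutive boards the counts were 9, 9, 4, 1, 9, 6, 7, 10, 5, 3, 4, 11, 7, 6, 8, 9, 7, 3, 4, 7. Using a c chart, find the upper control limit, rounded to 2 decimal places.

c̄ = (9 + 9 + 4 + 1 + 9 + 6 + 7 + 10 + 5 + 3 + 4 + 11 + 7 + 6 + 8 + 9 + 7 + 3 + 4 + 7) / 20 = 129 / 20 = 6.4500
UCL = c̄ + 3√c̄ = 6.4500 + 3 × √6.4500 = 6.4500 + 3 × 2.5397 = 14.0691

14.07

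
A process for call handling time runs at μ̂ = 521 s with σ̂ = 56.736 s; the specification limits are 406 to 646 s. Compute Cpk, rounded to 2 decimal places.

Cpu = (USL − μ̂) / (3σ̂) = (646 − 521) / (3 × 56.736) = 0.7344; Cpl = (μ̂ − LSL) / (3σ̂) = (521 − 406) / (3 × 56.736) = 0.6756; Cpk = min(Cpu, Cpl) = 0.6756

0.68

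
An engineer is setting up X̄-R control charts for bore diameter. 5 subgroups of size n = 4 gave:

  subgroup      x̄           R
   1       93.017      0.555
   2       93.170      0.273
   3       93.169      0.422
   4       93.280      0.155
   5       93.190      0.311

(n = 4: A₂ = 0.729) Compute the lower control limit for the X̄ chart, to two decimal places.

92.92

X̄̄ = (93.017 + 93.170 + 93.169 + 93.280 + 93.190) / 5 = 465.8260 / 5 = 93.1652
R̄ = (0.555 + 0.273 + 0.422 + 0.155 + 0.311) / 5 = 1.7160 / 5 = 0.3432
LCL = X̄̄ − A₂·R̄ = 93.1652 − 0.729 × 0.3432 = 92.9150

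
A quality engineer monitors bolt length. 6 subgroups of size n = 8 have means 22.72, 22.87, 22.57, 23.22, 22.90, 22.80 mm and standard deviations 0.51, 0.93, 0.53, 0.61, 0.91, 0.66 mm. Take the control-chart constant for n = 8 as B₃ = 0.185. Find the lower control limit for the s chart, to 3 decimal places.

0.128

s̄ = (0.51 + 0.93 + 0.53 + 0.61 + 0.91 + 0.66) / 6 = 0.6917
LCL_s = B₃·s̄ = 0.185 × 0.6917 = 0.1280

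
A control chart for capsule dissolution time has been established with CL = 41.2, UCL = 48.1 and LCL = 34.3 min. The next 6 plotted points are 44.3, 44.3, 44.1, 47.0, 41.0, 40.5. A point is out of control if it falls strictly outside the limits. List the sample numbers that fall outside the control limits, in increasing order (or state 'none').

All 6 points lie within [34.3, 48.1].

none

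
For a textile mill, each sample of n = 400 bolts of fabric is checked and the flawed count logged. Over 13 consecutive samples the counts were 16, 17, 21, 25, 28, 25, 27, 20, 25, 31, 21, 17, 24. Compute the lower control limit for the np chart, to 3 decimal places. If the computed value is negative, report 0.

8.922

p̄ = Σdᵢ / (k·n) = 297 / (13 × 400) = 0.05712
LCL = np̄ − 3·√(np̄(1−p̄)) = 22.8462 − 3 × 4.6413 = 8.9224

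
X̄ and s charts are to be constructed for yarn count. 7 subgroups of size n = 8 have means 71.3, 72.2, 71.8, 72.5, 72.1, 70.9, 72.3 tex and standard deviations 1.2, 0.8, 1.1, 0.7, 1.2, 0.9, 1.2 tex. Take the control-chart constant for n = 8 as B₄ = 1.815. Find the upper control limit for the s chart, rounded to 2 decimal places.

s̄ = (1.2 + 0.8 + 1.1 + 0.7 + 1.2 + 0.9 + 1.2) / 7 = 1.0143
UCL_s = B₄·s̄ = 1.815 × 1.0143 = 1.8409

1.84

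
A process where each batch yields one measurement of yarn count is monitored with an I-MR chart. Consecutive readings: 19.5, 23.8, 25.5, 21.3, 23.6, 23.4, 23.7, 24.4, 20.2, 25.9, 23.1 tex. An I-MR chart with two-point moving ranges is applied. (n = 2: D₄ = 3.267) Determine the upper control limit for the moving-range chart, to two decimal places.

8.62

Moving ranges: 4.3, 1.7, 4.2, 2.3, 0.2, 0.3, 0.7, 4.2, 5.7, 2.8; M̄R̄ = 26.4000 / 10 = 2.6400
UCL_MR = D₄·M̄R̄ = 3.267 × 2.6400 = 8.6249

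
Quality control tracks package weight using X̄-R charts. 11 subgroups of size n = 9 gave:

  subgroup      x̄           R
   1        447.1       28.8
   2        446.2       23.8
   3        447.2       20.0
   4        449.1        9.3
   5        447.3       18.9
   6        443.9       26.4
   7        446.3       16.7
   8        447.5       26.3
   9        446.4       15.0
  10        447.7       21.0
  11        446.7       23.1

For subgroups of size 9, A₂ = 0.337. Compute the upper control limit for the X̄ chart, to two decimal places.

X̄̄ = (447.1 + 446.2 + 447.2 + 449.1 + 447.3 + 443.9 + 446.3 + 447.5 + 446.4 + 447.7 + 446.7) / 11 = 4915.4000 / 11 = 446.8545
R̄ = (28.8 + 23.8 + 20.0 + 9.3 + 18.9 + 26.4 + 16.7 + 26.3 + 15.0 + 21.0 + 23.1) / 11 = 229.3000 / 11 = 20.8455
UCL = X̄̄ + A₂·R̄ = 446.8545 + 0.337 × 20.8455 = 453.8795

453.88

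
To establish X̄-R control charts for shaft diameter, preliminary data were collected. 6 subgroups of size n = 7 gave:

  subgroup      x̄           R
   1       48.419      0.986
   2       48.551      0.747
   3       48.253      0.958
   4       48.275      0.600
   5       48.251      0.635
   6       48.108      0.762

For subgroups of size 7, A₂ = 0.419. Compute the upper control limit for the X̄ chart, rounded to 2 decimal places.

48.64

X̄̄ = (48.419 + 48.551 + 48.253 + 48.275 + 48.251 + 48.108) / 6 = 289.8570 / 6 = 48.3095
R̄ = (0.986 + 0.747 + 0.958 + 0.600 + 0.635 + 0.762) / 6 = 4.6880 / 6 = 0.7813
UCL = X̄̄ + A₂·R̄ = 48.3095 + 0.419 × 0.7813 = 48.6369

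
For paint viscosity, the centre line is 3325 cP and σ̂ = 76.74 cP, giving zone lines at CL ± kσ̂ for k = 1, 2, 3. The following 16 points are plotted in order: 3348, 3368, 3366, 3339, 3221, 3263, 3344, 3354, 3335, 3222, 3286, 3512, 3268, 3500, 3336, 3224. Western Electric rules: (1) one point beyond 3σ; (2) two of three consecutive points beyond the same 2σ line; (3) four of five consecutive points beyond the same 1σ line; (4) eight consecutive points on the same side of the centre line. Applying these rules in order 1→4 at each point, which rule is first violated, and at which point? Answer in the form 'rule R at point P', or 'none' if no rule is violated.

rule 2 at point 14

Zone of each point (C = within 1σ̂, B = 1σ̂–2σ̂, A = 2σ̂–3σ̂, * = beyond 3σ̂; sign = side of CL): 1:+C, 2:+C, 3:+C, 4:+C, 5:-B, 6:-C, 7:+C, 8:+C, 9:+C, 10:-B, 11:-C, 12:+A, 13:-C, 14:+A, 15:+C, 16:-B
Rule 2 (two of three consecutive points beyond the same 2σ limit) is satisfied at point 14.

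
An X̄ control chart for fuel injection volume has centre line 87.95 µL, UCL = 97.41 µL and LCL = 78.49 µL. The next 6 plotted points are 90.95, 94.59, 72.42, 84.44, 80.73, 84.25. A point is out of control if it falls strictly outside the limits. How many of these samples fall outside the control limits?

1

Compare each point to [78.49, 97.41]: sample 3 = 72.42 < LCL.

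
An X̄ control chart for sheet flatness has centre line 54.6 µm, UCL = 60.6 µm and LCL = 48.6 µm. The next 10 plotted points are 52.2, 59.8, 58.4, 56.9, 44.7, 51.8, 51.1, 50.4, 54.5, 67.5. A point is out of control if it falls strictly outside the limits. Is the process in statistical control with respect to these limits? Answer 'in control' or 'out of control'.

out of control

Compare each point to [48.6, 60.6]: sample 5 = 44.7 < LCL; sample 10 = 67.5 > UCL.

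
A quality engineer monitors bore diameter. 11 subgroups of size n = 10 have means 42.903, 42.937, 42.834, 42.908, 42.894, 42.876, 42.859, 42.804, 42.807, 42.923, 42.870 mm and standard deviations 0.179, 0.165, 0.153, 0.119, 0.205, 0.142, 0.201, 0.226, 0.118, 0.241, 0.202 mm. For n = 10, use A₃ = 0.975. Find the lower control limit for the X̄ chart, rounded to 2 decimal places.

42.70

X̄̄ = (42.903 + 42.937 + 42.834 + 42.908 + 42.894 + 42.876 + 42.859 + 42.804 + 42.807 + 42.923 + 42.870) / 11 = 42.8741
s̄ = (0.179 + 0.165 + 0.153 + 0.119 + 0.205 + 0.142 + 0.201 + 0.226 + 0.118 + 0.241 + 0.202) / 11 = 0.1774
LCL = X̄̄ − A₃·s̄ = 42.8741 − 0.975 × 0.1774 = 42.7012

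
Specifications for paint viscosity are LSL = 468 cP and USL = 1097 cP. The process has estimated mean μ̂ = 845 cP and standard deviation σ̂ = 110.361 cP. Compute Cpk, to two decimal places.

0.76

Cpu = (USL − μ̂) / (3σ̂) = (1097 − 845) / (3 × 110.361) = 0.7611; Cpl = (μ̂ − LSL) / (3σ̂) = (845 − 468) / (3 × 110.361) = 1.1387; Cpk = min(Cpu, Cpl) = 0.7611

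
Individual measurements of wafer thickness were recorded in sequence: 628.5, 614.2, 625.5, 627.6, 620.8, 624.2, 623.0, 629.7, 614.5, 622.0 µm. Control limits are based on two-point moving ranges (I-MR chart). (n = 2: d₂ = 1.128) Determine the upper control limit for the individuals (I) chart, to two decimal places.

X̄ = (628.5 + 614.2 + 625.5 + 627.6 + 620.8 + 624.2 + 623.0 + 629.7 + 614.5 + 622.0) / 10 = 623.0000
Moving ranges: 14.3, 11.3, 2.1, 6.8, 3.4, 1.2, 6.7, 15.2, 7.5; M̄R̄ = 68.5000 / 9 = 7.6111
UCL = X̄ + 3·M̄R̄/d₂ = 623.0000 + 3 × 7.6111 / 1.128 = 643.2423

643.24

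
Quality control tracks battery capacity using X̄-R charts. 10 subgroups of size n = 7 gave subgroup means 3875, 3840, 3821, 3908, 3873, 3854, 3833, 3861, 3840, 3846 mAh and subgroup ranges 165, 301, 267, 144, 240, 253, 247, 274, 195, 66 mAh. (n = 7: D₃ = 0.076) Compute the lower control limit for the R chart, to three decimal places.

R̄ = (165 + 301 + 267 + 144 + 240 + 253 + 247 + 274 + 195 + 66) / 10 = 2152.0000 / 10 = 215.2000
LCL_R = D₃·R̄ = 0.076 × 215.2000 = 16.3552

16.355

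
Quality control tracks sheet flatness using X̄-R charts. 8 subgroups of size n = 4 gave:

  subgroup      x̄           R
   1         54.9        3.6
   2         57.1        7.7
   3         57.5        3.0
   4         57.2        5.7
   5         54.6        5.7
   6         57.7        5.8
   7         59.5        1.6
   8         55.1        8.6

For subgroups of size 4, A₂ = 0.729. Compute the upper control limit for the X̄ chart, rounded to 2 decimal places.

X̄̄ = (54.9 + 57.1 + 57.5 + 57.2 + 54.6 + 57.7 + 59.5 + 55.1) / 8 = 453.6000 / 8 = 56.7000
R̄ = (3.6 + 7.7 + 3.0 + 5.7 + 5.7 + 5.8 + 1.6 + 8.6) / 8 = 41.7000 / 8 = 5.2125
UCL = X̄̄ + A₂·R̄ = 56.7000 + 0.729 × 5.2125 = 60.4999

60.50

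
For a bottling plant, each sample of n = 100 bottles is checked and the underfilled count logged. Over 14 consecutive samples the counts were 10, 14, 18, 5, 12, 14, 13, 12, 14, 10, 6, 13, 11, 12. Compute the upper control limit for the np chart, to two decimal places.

21.36

p̄ = Σdᵢ / (k·n) = 164 / (14 × 100) = 0.11714
UCL = np̄ + 3·√(np̄(1−p̄)) = 11.7143 + 3 × √(11.7143×0.88286) = 11.7143 + 3 × 3.2159 = 21.3620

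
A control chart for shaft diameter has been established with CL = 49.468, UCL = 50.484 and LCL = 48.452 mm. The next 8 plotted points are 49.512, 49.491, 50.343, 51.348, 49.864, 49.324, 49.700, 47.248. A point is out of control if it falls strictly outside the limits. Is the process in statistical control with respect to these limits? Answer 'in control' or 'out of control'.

Compare each point to [48.452, 50.484]: sample 4 = 51.348 > UCL; sample 8 = 47.248 < LCL.

out of control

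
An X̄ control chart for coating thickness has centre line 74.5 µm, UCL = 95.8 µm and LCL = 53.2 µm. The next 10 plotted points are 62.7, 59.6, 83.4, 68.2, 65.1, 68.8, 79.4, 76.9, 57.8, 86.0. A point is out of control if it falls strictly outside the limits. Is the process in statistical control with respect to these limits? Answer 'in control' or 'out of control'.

All 10 points lie within [53.2, 95.8].

in control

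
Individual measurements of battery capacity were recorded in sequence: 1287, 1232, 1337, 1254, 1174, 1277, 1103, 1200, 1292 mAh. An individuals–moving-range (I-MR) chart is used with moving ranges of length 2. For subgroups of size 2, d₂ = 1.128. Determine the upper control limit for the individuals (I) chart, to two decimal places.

1501.86

X̄ = (1287 + 1232 + 1337 + 1254 + 1174 + 1277 + 1103 + 1200 + 1292) / 9 = 1239.5556
Moving ranges: 55, 105, 83, 80, 103, 174, 97, 92; M̄R̄ = 789.0000 / 8 = 98.6250
UCL = X̄ + 3·M̄R̄/d₂ = 1239.5556 + 3 × 98.6250 / 1.128 = 1501.8561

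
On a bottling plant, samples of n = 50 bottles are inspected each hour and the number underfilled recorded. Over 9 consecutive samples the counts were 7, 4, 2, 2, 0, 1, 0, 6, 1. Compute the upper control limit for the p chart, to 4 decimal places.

0.1445

p̄ = Σdᵢ / (k·n) = 23 / (9 × 50) = 0.05111
UCL = p̄ + 3·√(p̄(1−p̄)/n) = 0.05111 + 3 × √(0.05111×0.94889/50) = 0.05111 + 3 × 0.03114 = 0.14454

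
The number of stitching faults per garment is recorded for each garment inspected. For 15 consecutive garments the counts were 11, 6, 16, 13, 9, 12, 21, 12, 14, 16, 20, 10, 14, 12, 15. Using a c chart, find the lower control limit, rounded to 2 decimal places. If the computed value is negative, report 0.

2.42

c̄ = (11 + 6 + 16 + 13 + 9 + 12 + 21 + 12 + 14 + 16 + 20 + 10 + 14 + 12 + 15) / 15 = 201 / 15 = 13.4000
LCL = c̄ − 3√c̄ = 13.4000 − 3 × 3.6606 = 2.4182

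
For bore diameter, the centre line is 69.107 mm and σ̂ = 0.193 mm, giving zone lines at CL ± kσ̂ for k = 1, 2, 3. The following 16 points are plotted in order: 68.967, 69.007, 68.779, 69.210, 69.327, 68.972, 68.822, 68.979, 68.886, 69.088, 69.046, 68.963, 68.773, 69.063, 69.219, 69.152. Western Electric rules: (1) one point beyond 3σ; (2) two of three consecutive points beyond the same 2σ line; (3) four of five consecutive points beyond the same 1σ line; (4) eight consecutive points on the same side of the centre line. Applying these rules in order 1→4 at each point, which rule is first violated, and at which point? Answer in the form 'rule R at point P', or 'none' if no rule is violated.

rule 4 at point 13

Zone of each point (C = within 1σ̂, B = 1σ̂–2σ̂, A = 2σ̂–3σ̂, * = beyond 3σ̂; sign = side of CL): 1:-C, 2:-C, 3:-B, 4:+C, 5:+B, 6:-C, 7:-B, 8:-C, 9:-B, 10:-C, 11:-C, 12:-C, 13:-B, 14:-C, 15:+C, 16:+C
Rule 4 (eight consecutive points on the same side of the centre line) is satisfied at point 13.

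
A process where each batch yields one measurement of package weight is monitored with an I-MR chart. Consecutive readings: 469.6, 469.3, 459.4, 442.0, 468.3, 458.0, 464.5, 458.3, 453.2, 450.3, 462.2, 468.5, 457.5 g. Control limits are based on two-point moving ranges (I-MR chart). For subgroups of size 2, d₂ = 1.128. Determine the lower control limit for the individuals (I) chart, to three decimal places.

X̄ = (469.6 + 469.3 + 459.4 + 442.0 + 468.3 + 458.0 + 464.5 + 458.3 + 453.2 + 450.3 + 462.2 + 468.5 + 457.5) / 13 = 460.0846
Moving ranges: 0.3, 9.9, 17.4, 26.3, 10.3, 6.5, 6.2, 5.1, 2.9, 11.9, 6.3, 11.0; M̄R̄ = 114.1000 / 12 = 9.5083
LCL = X̄ − 3·M̄R̄/d₂ = 460.0846 − 3 × 9.5083 / 1.128 = 434.7965

434.796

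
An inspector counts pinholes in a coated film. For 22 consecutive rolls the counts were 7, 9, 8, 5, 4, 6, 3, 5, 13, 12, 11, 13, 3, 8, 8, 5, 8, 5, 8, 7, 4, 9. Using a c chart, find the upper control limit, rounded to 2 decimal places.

c̄ = (7 + 9 + 8 + 5 + 4 + 6 + 3 + 5 + 13 + 12 + 11 + 13 + 3 + 8 + 8 + 5 + 8 + 5 + 8 + 7 + 4 + 9) / 22 = 161 / 22 = 7.3182
UCL = c̄ + 3√c̄ = 7.3182 + 3 × √7.3182 = 7.3182 + 3 × 2.7052 = 15.4338

15.43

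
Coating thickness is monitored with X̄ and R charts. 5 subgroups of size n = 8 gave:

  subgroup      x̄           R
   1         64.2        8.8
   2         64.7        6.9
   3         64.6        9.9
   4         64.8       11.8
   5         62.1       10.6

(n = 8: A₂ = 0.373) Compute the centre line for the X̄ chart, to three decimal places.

X̄̄ = (64.2 + 64.7 + 64.6 + 64.8 + 62.1) / 5 = 320.4000 / 5 = 64.0800
CL = X̄̄ = 64.0800

64.080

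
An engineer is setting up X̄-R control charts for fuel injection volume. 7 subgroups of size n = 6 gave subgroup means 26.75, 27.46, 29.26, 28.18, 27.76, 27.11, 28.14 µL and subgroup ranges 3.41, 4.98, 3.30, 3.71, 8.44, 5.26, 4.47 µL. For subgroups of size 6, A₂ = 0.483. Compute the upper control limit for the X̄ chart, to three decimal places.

30.125

X̄̄ = (26.75 + 27.46 + 29.26 + 28.18 + 27.76 + 27.11 + 28.14) / 7 = 194.6600 / 7 = 27.8086
R̄ = (3.41 + 4.98 + 3.30 + 3.71 + 8.44 + 5.26 + 4.47) / 7 = 33.5700 / 7 = 4.7957
UCL = X̄̄ + A₂·R̄ = 27.8086 + 0.483 × 4.7957 = 30.1249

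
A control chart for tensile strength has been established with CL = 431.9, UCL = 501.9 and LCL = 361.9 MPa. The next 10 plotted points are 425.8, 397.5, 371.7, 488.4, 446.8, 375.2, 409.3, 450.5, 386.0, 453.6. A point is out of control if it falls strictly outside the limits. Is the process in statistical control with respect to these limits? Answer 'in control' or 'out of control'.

in control

All 10 points lie within [361.9, 501.9].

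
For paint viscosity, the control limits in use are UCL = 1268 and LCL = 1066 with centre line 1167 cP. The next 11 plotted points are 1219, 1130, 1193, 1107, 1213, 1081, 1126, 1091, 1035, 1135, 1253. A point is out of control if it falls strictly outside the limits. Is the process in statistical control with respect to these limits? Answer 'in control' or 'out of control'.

out of control

Compare each point to [1066, 1268]: sample 9 = 1035 < LCL.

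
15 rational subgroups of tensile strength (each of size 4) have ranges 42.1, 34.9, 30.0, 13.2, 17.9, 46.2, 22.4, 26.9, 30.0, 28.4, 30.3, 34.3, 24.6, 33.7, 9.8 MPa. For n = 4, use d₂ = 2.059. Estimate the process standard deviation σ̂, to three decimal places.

13.751

R̄ = (42.1 + 34.9 + 30.0 + 13.2 + 17.9 + 46.2 + 22.4 + 26.9 + 30.0 + 28.4 + 30.3 + 34.3 + 24.6 + 33.7 + 9.8) / 15 = 28.3133
σ̂ = R̄ / d₂ = 28.3133 / 2.059 = 13.7510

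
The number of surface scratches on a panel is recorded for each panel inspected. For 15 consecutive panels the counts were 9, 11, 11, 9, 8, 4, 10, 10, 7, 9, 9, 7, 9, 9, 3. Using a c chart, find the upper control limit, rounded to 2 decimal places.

c̄ = (9 + 11 + 11 + 9 + 8 + 4 + 10 + 10 + 7 + 9 + 9 + 7 + 9 + 9 + 3) / 15 = 125 / 15 = 8.3333
UCL = c̄ + 3√c̄ = 8.3333 + 3 × √8.3333 = 8.3333 + 3 × 2.8868 = 16.9936

16.99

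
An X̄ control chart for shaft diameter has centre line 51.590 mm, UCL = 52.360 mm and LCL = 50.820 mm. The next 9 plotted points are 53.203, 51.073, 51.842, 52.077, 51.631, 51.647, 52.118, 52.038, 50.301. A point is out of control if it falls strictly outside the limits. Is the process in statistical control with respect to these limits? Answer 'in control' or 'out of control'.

Compare each point to [50.820, 52.360]: sample 1 = 53.203 > UCL; sample 9 = 50.301 < LCL.

out of control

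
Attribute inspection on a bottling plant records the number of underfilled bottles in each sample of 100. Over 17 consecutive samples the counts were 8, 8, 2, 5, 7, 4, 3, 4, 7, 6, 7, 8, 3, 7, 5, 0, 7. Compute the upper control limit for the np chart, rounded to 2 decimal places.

12.11

p̄ = Σdᵢ / (k·n) = 91 / (17 × 100) = 0.05353
UCL = np̄ + 3·√(np̄(1−p̄)) = 5.3529 + 3 × √(5.3529×0.94647) = 5.3529 + 3 × 2.2509 = 12.1055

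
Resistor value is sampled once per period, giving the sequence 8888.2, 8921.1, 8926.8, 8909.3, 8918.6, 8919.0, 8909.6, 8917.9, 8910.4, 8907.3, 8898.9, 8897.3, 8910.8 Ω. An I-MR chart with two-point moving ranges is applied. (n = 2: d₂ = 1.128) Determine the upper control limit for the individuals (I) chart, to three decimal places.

8936.464

X̄ = (8888.2 + 8921.1 + 8926.8 + 8909.3 + 8918.6 + 8919.0 + 8909.6 + 8917.9 + 8910.4 + 8907.3 + 8898.9 + 8897.3 + 8910.8) / 13 = 8910.4000
Moving ranges: 32.9, 5.7, 17.5, 9.3, 0.4, 9.4, 8.3, 7.5, 3.1, 8.4, 1.6, 13.5; M̄R̄ = 117.6000 / 12 = 9.8000
UCL = X̄ + 3·M̄R̄/d₂ = 8910.4000 + 3 × 9.8000 / 1.128 = 8936.4638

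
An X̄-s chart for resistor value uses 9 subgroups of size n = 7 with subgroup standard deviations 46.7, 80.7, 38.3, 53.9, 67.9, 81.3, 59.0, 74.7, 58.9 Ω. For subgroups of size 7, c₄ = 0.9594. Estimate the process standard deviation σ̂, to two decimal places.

s̄ = (46.7 + 80.7 + 38.3 + 53.9 + 67.9 + 81.3 + 59.0 + 74.7 + 58.9) / 9 = 62.3778
σ̂ = s̄ / c₄ = 62.3778 / 0.9594 = 65.0175

65.02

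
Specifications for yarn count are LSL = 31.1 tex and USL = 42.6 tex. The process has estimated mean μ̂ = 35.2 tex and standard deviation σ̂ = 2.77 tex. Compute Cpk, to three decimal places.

Cpu = (USL − μ̂) / (3σ̂) = (42.6 − 35.2) / (3 × 2.77) = 0.8905; Cpl = (μ̂ − LSL) / (3σ̂) = (35.2 − 31.1) / (3 × 2.77) = 0.4934; Cpk = min(Cpu, Cpl) = 0.4934

0.493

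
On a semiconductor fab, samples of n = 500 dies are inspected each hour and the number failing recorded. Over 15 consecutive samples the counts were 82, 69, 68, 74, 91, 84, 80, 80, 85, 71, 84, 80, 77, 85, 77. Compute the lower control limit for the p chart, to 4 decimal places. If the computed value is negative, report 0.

0.1093

p̄ = Σdᵢ / (k·n) = 1187 / (15 × 500) = 0.15827
LCL = p̄ − 3·√(p̄(1−p̄)/n) = 0.15827 − 3 × 0.01632 = 0.10930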